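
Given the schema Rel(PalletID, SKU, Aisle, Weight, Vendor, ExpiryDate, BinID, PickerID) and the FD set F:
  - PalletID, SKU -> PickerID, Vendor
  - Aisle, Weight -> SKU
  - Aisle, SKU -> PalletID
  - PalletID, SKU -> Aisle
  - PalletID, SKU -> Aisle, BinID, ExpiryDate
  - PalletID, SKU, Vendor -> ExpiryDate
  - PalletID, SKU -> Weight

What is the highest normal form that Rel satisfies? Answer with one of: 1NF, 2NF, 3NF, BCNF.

BCNF

Candidate keys: {Aisle, SKU}, {Aisle, Weight}, {PalletID, SKU}. Prime attributes: {Aisle, PalletID, SKU, Weight}.
The left-hand side of every FD is a superkey, so BCNF is satisfied.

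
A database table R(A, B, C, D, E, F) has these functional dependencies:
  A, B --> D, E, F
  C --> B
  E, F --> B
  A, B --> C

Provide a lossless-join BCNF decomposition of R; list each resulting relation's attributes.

{A, C, D, E, F}; {B, C}

Candidate keys of the original relation: {A, B}, {A, C}, {A, E, F}.
Within {A, B, C, D, E, F}: {C}⁺ ∩ {A, B, C, D, E, F} = {B, C}, not the whole set, so C --> B violates BCNF; decompose into {B, C} and {A, C, D, E, F}.
{B, C} is in BCNF.
{A, C, D, E, F} is in BCNF.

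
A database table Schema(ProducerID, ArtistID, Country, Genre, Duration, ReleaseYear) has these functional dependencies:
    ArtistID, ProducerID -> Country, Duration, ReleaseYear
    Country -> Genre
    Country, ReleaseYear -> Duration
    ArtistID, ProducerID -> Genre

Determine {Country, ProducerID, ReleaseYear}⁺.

Start with {Country, ProducerID, ReleaseYear}.
Country -> Genre applies; add {Genre} → now {Country, Genre, ProducerID, ReleaseYear}.
Country, ReleaseYear -> Duration applies; add {Duration} → now {Country, Duration, Genre, ProducerID, ReleaseYear}.
No further FD applies.

{Country, Duration, Genre, ProducerID, ReleaseYear}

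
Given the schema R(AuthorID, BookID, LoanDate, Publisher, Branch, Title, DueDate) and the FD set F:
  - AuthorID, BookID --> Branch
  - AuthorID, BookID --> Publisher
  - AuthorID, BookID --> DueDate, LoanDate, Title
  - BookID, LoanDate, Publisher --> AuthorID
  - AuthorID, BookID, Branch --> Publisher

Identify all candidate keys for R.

{AuthorID, BookID}, {BookID, LoanDate, Publisher}

No FD produces {BookID}, so it must be in every candidate key.
{AuthorID, BookID}⁺ = {AuthorID, BookID, Branch, DueDate, LoanDate, Publisher, Title} — all of the relation — so {AuthorID, BookID} is a candidate key.
{BookID, LoanDate, Publisher}⁺ = {AuthorID, BookID, Branch, DueDate, LoanDate, Publisher, Title} — all of the relation — so {BookID, LoanDate, Publisher} is a candidate key.
These are minimal and exhaustive — every other superkey contains one of them.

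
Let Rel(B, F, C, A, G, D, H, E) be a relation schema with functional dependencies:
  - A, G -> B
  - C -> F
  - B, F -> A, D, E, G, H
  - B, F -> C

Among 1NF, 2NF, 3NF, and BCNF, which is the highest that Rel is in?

Candidate keys: {A, C, G}, {A, F, G}, {B, C}, {B, F}. Prime attributes: {A, B, C, F, G}.
For A, G -> B we have {A, G}⁺ = {A, B, G}; {A, G} is not a superkey, so BCNF fails.
Its right-hand attributes {B} are all prime, as are those of every other non-superkey FD — the relation is in 3NF.

3NF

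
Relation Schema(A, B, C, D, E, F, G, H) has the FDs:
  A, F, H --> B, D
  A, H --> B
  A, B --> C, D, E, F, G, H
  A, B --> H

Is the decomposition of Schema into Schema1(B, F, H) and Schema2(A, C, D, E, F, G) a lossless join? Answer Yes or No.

No

Common attributes: {F}; their closure is {F}.
Neither Schema1 nor Schema2 is contained in that closure, so the decomposition is lossy.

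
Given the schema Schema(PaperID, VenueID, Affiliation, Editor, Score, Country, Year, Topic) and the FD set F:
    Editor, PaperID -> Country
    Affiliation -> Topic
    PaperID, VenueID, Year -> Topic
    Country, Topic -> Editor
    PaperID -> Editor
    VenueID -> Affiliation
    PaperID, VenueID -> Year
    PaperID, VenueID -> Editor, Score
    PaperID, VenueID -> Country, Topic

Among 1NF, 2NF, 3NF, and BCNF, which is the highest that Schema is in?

1NF

Candidate key: {PaperID, VenueID}. Prime attributes: {PaperID, VenueID}.
Editor, PaperID -> Country breaks BCNF: {Editor, PaperID}⁺ = {Country, Editor, PaperID}, so {Editor, PaperID} is not a superkey.
Editor, PaperID -> Country determines the non-prime attribute {Country} from a non-superkey — 3NF is violated.
Since {PaperID} ⊂ {PaperID, VenueID} and {PaperID}⁺ ⊇ {Country, Editor} with {Country, Editor} non-prime, there is a partial dependency; 2NF fails.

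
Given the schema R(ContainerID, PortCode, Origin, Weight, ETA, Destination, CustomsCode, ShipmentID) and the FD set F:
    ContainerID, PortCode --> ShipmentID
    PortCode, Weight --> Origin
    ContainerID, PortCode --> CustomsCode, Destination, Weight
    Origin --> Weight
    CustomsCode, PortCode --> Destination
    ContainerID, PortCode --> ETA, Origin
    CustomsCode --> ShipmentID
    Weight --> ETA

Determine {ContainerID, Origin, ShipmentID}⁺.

Start with {ContainerID, Origin, ShipmentID}.
Origin --> Weight applies; add {Weight} → now {ContainerID, Origin, ShipmentID, Weight}.
Weight --> ETA applies; add {ETA} → now {ContainerID, ETA, Origin, ShipmentID, Weight}.
No further FD applies.

{ContainerID, ETA, Origin, ShipmentID, Weight}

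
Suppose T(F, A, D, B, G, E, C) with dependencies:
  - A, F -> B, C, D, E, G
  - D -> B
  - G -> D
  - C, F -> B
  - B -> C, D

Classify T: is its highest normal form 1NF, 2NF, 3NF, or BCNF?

Candidate key: {A, F}. Prime attributes: {A, F}.
D -> B breaks BCNF: {D}⁺ = {B, C, D}, so {D} is not a superkey.
D -> B determines the non-prime attribute {B} from a non-superkey — 3NF is violated.
No non-prime attribute depends on a proper subset of any candidate key, so 2NF holds.

2NF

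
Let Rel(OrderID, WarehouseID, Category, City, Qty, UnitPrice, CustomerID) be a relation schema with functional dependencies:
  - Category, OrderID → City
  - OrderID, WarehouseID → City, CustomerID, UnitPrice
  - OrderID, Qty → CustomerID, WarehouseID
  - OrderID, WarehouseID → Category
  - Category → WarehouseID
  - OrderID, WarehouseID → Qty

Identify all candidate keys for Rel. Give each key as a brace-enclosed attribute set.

Attributes never on any right-hand side: {OrderID} — every candidate key must contain it.
Closure of {Category, OrderID} is {Category, City, CustomerID, OrderID, Qty, UnitPrice, WarehouseID}, the whole schema; {Category, OrderID} is a candidate key.
Closure of {OrderID, Qty} is {Category, City, CustomerID, OrderID, Qty, UnitPrice, WarehouseID}, the whole schema; {OrderID, Qty} is a candidate key.
Closure of {OrderID, WarehouseID} is {Category, City, CustomerID, OrderID, Qty, UnitPrice, WarehouseID}, the whole schema; {OrderID, WarehouseID} is a candidate key.
These are minimal and exhaustive — every other superkey contains one of them.

{Category, OrderID}, {OrderID, Qty}, {OrderID, WarehouseID}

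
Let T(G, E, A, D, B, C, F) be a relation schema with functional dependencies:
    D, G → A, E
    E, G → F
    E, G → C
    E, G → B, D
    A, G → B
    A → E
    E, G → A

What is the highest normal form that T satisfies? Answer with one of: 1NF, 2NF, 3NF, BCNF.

Candidate keys: {A, G}, {D, G}, {E, G}. Prime attributes: {A, D, E, G}.
For A → E we have {A}⁺ = {A, E}; {A} is not a superkey, so BCNF fails.
Since {E} ⊆ prime attributes and every other non-superkey FD also has a prime right side, the schema is in 3NF.

3NF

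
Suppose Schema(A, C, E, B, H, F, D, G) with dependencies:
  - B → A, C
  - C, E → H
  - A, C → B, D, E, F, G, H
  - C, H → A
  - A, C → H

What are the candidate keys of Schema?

{A, C}, {B}, {C, E}, {C, H}

{B}⁺ = {A, B, C, D, E, F, G, H}, which is every attribute, so {B} is a candidate key.
{A, C}⁺ = {A, B, C, D, E, F, G, H}, which is every attribute, so {A, C} is a candidate key.
{C, E}⁺ = {A, B, C, D, E, F, G, H}, which is every attribute, so {C, E} is a candidate key.
{C, H}⁺ = {A, B, C, D, E, F, G, H}, which is every attribute, so {C, H} is a candidate key.
These are minimal and exhaustive — every other superkey contains one of them.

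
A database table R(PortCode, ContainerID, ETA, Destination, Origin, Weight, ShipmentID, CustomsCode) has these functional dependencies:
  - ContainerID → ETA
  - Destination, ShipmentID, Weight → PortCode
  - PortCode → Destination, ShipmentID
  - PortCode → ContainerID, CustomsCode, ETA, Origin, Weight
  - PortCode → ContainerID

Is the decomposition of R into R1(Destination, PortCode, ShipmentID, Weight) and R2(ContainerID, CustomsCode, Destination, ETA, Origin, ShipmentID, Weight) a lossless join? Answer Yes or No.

The shared attributes are {Destination, ShipmentID, Weight} and {Destination, ShipmentID, Weight}⁺ = {ContainerID, CustomsCode, Destination, ETA, Origin, PortCode, ShipmentID, Weight}.
This includes all of R1, so the common attributes are a superkey of R1 — the join is lossless.

Yes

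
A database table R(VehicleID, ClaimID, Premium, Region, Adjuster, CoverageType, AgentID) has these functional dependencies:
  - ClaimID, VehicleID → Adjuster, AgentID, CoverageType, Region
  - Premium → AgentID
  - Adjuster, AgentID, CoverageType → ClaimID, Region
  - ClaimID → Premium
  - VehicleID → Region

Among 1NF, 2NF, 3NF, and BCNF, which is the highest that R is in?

1NF

Candidate keys: {Adjuster, AgentID, CoverageType, VehicleID}, {Adjuster, CoverageType, Premium, VehicleID}, {ClaimID, VehicleID}. Prime attributes: {Adjuster, AgentID, ClaimID, CoverageType, Premium, VehicleID}.
For Premium → AgentID we have {Premium}⁺ = {AgentID, Premium}; {Premium} is not a superkey, so BCNF fails.
Adjuster, AgentID, CoverageType → ClaimID, Region determines the non-prime attribute {Region} from a non-superkey — 3NF is violated.
Since {VehicleID} ⊂ {ClaimID, VehicleID} and {VehicleID}⁺ ⊇ {Region} with {Region} non-prime, there is a partial dependency; 2NF fails.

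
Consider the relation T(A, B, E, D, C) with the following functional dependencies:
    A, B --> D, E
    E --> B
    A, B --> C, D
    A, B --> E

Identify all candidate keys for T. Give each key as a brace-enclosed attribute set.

{A, B}, {A, E}

Attributes never on any right-hand side: {A} — every candidate key must contain it.
{A, B}⁺ = {A, B, C, D, E} — all of the relation — so {A, B} is a candidate key.
{A, E}⁺ = {A, B, C, D, E} — all of the relation — so {A, E} is a candidate key.
No proper subset of any of these is a key, and no other minimal superkey exists.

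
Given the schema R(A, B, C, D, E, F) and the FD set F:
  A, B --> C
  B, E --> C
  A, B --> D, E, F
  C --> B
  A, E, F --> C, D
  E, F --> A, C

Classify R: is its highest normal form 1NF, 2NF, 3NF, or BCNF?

Candidate keys: {A, B}, {A, C}, {E, F}. Prime attributes: {A, B, C, E, F}.
B, E --> C breaks BCNF: {B, E}⁺ = {B, C, E}, so {B, E} is not a superkey.
Its right-hand attributes {C} are all prime, as are those of every other non-superkey FD — the relation is in 3NF.

3NF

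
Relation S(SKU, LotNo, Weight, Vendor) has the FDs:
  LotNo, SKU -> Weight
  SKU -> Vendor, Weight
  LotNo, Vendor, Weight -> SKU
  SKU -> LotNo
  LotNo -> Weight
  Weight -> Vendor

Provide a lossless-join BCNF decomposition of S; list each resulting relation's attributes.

{LotNo, SKU, Weight}; {Vendor, Weight}

Candidate keys of the original relation: {LotNo}, {SKU}.
{LotNo, SKU, Vendor, Weight}: {Weight} determines {Vendor, Weight} here but is not a superkey — split on Weight -> Vendor, giving {Vendor, Weight} and {LotNo, SKU, Weight}.
{Vendor, Weight} is in BCNF.
{LotNo, SKU, Weight} is in BCNF.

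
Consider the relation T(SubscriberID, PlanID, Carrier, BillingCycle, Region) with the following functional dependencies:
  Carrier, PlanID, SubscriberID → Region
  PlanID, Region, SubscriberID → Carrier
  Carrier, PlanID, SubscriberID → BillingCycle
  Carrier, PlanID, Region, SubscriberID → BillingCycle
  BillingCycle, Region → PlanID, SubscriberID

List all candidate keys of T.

{BillingCycle, Region}⁺ = {BillingCycle, Carrier, PlanID, Region, SubscriberID} — all of the relation — so {BillingCycle, Region} is a candidate key.
{Carrier, PlanID, SubscriberID}⁺ = {BillingCycle, Carrier, PlanID, Region, SubscriberID} — all of the relation — so {Carrier, PlanID, SubscriberID} is a candidate key.
{PlanID, Region, SubscriberID}⁺ = {BillingCycle, Carrier, PlanID, Region, SubscriberID} — all of the relation — so {PlanID, Region, SubscriberID} is a candidate key.
Any other superkey properly contains one of these, so there are no further candidate keys.

{BillingCycle, Region}, {Carrier, PlanID, SubscriberID}, {PlanID, Region, SubscriberID}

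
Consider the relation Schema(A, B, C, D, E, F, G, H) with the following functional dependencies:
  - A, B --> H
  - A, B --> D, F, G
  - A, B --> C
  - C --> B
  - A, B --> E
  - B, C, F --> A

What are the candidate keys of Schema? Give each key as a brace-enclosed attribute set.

Closure of {A, B} is {A, B, C, D, E, F, G, H}, the whole schema; {A, B} is a candidate key.
Closure of {A, C} is {A, B, C, D, E, F, G, H}, the whole schema; {A, C} is a candidate key.
Closure of {C, F} is {A, B, C, D, E, F, G, H}, the whole schema; {C, F} is a candidate key.
These are minimal and exhaustive — every other superkey contains one of them.

{A, B}, {A, C}, {C, F}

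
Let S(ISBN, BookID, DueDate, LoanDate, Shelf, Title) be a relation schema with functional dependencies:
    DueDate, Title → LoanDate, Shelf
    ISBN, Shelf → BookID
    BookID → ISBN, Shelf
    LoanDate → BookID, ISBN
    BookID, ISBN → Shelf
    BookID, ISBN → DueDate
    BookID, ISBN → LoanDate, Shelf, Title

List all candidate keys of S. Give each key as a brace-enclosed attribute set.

Closure of {BookID} is {BookID, DueDate, ISBN, LoanDate, Shelf, Title}, the whole schema; {BookID} is a candidate key.
Closure of {LoanDate} is {BookID, DueDate, ISBN, LoanDate, Shelf, Title}, the whole schema; {LoanDate} is a candidate key.
Closure of {DueDate, Title} is {BookID, DueDate, ISBN, LoanDate, Shelf, Title}, the whole schema; {DueDate, Title} is a candidate key.
Closure of {ISBN, Shelf} is {BookID, DueDate, ISBN, LoanDate, Shelf, Title}, the whole schema; {ISBN, Shelf} is a candidate key.
These are minimal and exhaustive — every other superkey contains one of them.

{BookID}, {DueDate, Title}, {ISBN, Shelf}, {LoanDate}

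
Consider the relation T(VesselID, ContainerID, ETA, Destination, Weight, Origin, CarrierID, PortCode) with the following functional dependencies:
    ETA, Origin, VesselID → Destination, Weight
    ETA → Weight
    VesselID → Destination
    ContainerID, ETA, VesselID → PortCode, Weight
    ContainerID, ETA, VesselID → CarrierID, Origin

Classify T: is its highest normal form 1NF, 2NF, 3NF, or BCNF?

Candidate key: {ContainerID, ETA, VesselID}. Prime attributes: {ContainerID, ETA, VesselID}.
ETA, Origin, VesselID → Destination, Weight breaks BCNF: {ETA, Origin, VesselID}⁺ = {Destination, ETA, Origin, VesselID, Weight}, so {ETA, Origin, VesselID} is not a superkey.
ETA, Origin, VesselID → Destination, Weight determines the non-prime attributes {Destination, Weight} from a non-superkey — 3NF is violated.
Since {ETA} ⊂ {ContainerID, ETA, VesselID} and {ETA}⁺ ⊇ {Weight} with {Weight} non-prime, there is a partial dependency; 2NF fails.

1NF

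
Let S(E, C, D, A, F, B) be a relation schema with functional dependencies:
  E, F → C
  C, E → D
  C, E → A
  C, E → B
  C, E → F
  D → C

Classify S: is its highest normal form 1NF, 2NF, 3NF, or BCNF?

Candidate keys: {C, E}, {D, E}, {E, F}. Prime attributes: {C, D, E, F}.
For D → C we have {D}⁺ = {C, D}; {D} is not a superkey, so BCNF fails.
Its right-hand attributes {C} are all prime, as are those of every other non-superkey FD — the relation is in 3NF.

3NF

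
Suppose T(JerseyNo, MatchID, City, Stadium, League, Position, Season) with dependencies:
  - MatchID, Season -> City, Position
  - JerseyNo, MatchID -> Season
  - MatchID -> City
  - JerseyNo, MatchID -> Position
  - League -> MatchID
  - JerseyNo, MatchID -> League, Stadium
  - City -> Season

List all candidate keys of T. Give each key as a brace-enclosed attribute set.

{JerseyNo} never appears on the right of any FD, so every key must include it.
{JerseyNo, League}⁺ = {City, JerseyNo, League, MatchID, Position, Season, Stadium} — all of the relation — so {JerseyNo, League} is a candidate key.
{JerseyNo, MatchID}⁺ = {City, JerseyNo, League, MatchID, Position, Season, Stadium} — all of the relation — so {JerseyNo, MatchID} is a candidate key.
No proper subset of any of these is a key, and no other minimal superkey exists.

{JerseyNo, League}, {JerseyNo, MatchID}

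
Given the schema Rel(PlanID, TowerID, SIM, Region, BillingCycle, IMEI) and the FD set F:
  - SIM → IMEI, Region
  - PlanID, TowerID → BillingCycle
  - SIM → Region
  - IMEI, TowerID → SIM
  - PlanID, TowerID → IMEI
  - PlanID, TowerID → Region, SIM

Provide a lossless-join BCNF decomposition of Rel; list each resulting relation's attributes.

Candidate key of the original relation: {PlanID, TowerID}.
Within {BillingCycle, IMEI, PlanID, Region, SIM, TowerID}: {SIM}⁺ ∩ {BillingCycle, IMEI, PlanID, Region, SIM, TowerID} = {IMEI, Region, SIM}, not the whole set, so SIM → IMEI, Region violates BCNF; decompose into {IMEI, Region, SIM} and {BillingCycle, PlanID, SIM, TowerID}.
{IMEI, Region, SIM}: every determinant is a superkey — BCNF.
{BillingCycle, PlanID, SIM, TowerID}: every determinant is a superkey — BCNF.

{BillingCycle, PlanID, SIM, TowerID}; {IMEI, Region, SIM}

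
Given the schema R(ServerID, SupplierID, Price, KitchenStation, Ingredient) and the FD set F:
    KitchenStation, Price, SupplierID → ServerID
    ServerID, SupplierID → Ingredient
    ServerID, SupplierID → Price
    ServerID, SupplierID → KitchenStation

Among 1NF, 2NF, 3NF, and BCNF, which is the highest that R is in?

Candidate keys: {KitchenStation, Price, SupplierID}, {ServerID, SupplierID}. Prime attributes: {KitchenStation, Price, ServerID, SupplierID}.
The left-hand side of every FD is a superkey, so BCNF is satisfied.

BCNF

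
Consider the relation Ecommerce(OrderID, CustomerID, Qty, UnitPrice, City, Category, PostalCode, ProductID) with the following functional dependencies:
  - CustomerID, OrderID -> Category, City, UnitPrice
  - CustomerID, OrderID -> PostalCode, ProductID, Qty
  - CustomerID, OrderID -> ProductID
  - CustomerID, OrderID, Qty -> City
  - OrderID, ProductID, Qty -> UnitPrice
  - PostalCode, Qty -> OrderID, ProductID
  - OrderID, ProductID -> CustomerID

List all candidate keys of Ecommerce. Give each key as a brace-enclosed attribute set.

{CustomerID, OrderID}, {OrderID, ProductID}, {PostalCode, Qty}

{CustomerID, OrderID} is a candidate key since {CustomerID, OrderID}⁺ = {Category, City, CustomerID, OrderID, PostalCode, ProductID, Qty, UnitPrice} covers every attribute.
{OrderID, ProductID} is a candidate key since {OrderID, ProductID}⁺ = {Category, City, CustomerID, OrderID, PostalCode, ProductID, Qty, UnitPrice} covers every attribute.
{PostalCode, Qty} is a candidate key since {PostalCode, Qty}⁺ = {Category, City, CustomerID, OrderID, PostalCode, ProductID, Qty, UnitPrice} covers every attribute.
Any other superkey properly contains one of these, so there are no further candidate keys.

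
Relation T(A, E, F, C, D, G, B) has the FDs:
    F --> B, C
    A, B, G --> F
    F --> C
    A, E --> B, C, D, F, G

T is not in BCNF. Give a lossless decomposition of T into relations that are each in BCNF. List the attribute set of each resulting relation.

Candidate key of the original relation: {A, E}.
Within {A, B, C, D, E, F, G}: {F}⁺ ∩ {A, B, C, D, E, F, G} = {B, C, F}, not the whole set, so F --> B, C violates BCNF; decompose into {B, C, F} and {A, D, E, F, G}.
{B, C, F} has no BCNF violation.
{A, D, E, F, G} has no BCNF violation.

{A, D, E, F, G}; {B, C, F}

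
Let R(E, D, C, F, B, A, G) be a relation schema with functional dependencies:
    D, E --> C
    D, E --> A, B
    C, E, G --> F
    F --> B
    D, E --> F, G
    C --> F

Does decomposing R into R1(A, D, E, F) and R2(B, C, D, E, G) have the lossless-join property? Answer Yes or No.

Yes

The shared attributes are {D, E} and {D, E}⁺ = {A, B, C, D, E, F, G}.
Since R1 ⊆ {A, B, C, D, E, F, G}, the intersection is a superkey of R1; the decomposition is lossless.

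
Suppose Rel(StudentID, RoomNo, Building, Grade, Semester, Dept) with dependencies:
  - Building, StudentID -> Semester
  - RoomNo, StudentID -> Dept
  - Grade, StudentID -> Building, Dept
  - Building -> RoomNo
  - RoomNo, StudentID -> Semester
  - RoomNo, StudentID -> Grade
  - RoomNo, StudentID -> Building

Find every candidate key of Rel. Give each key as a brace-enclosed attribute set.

{StudentID} never appears on the right of any FD, so every key must include it.
{Building, StudentID}⁺ = {Building, Dept, Grade, RoomNo, Semester, StudentID} — all of the relation — so {Building, StudentID} is a candidate key.
{Grade, StudentID}⁺ = {Building, Dept, Grade, RoomNo, Semester, StudentID} — all of the relation — so {Grade, StudentID} is a candidate key.
{RoomNo, StudentID}⁺ = {Building, Dept, Grade, RoomNo, Semester, StudentID} — all of the relation — so {RoomNo, StudentID} is a candidate key.
No proper subset of any of these is a key, and no other minimal superkey exists.

{Building, StudentID}, {Grade, StudentID}, {RoomNo, StudentID}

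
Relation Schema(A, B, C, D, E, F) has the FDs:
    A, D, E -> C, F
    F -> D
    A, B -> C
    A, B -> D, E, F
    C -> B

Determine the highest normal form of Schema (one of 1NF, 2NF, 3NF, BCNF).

Candidate keys: {A, B}, {A, C}, {A, D, E}, {A, E, F}. Prime attributes: {A, B, C, D, E, F}.
For F -> D we have {F}⁺ = {D, F}; {F} is not a superkey, so BCNF fails.
Its right-hand attributes {D} are all prime, as are those of every other non-superkey FD — the relation is in 3NF.

3NF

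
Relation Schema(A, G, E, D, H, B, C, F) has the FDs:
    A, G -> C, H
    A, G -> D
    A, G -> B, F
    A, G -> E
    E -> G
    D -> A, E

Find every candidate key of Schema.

{A, E}, {A, G}, {D}

{D}⁺ = {A, B, C, D, E, F, G, H}, which is every attribute, so {D} is a candidate key.
{A, E}⁺ = {A, B, C, D, E, F, G, H}, which is every attribute, so {A, E} is a candidate key.
{A, G}⁺ = {A, B, C, D, E, F, G, H}, which is every attribute, so {A, G} is a candidate key.
No proper subset of any of these is a key, and no other minimal superkey exists.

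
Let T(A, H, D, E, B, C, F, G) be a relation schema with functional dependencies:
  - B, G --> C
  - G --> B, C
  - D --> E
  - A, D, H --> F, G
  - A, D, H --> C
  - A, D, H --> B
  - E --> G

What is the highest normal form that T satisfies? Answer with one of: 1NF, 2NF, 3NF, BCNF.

1NF

Candidate key: {A, D, H}. Prime attributes: {A, D, H}.
For B, G --> C we have {B, G}⁺ = {B, C, G}; {B, G} is not a superkey, so BCNF fails.
B, G --> C determines the non-prime attribute {C} from a non-superkey — 3NF is violated.
The proper key subset {D} of {A, D, H} determines non-prime {B, C, E, G}, so the relation is not even in 2NF.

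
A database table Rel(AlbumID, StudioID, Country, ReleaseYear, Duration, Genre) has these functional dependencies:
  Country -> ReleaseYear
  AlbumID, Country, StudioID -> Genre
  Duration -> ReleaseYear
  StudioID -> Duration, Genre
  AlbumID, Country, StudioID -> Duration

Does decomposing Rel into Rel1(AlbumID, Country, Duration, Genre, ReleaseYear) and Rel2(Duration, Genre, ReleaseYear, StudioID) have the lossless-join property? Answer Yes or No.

Rel1 ∩ Rel2 = {Duration, Genre, ReleaseYear}; its closure under F is {Duration, Genre, ReleaseYear}.
Rel1 ⊄ {Duration, Genre, ReleaseYear} and Rel2 ⊄ {Duration, Genre, ReleaseYear}, so the split is lossy.

No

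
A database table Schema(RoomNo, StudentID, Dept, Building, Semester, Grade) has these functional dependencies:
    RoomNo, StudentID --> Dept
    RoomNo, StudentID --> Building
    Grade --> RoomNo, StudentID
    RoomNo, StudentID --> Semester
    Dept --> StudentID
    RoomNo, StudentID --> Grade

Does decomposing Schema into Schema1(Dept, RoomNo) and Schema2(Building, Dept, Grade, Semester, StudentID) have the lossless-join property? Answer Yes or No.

No

Schema1 ∩ Schema2 = {Dept}; its closure under F is {Dept, StudentID}.
Neither Schema1 nor Schema2 is contained in that closure, so the decomposition is lossy.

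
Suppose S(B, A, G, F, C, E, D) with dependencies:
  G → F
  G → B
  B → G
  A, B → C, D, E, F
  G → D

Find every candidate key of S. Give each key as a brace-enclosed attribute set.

Attributes never on any right-hand side: {A} — every candidate key must contain it.
{A, B}⁺ = {A, B, C, D, E, F, G}, which is every attribute, so {A, B} is a candidate key.
{A, G}⁺ = {A, B, C, D, E, F, G}, which is every attribute, so {A, G} is a candidate key.
No proper subset of any of these is a key, and no other minimal superkey exists.

{A, B}, {A, G}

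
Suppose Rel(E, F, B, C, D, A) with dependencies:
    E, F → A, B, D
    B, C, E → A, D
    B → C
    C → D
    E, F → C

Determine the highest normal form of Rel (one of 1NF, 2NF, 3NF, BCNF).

Candidate key: {E, F}. Prime attributes: {E, F}.
For B, C, E → A, D we have {B, C, E}⁺ = {A, B, C, D, E}; {B, C, E} is not a superkey, so BCNF fails.
B, C, E → A, D determines the non-prime attributes {A, D} from a non-superkey — 3NF is violated.
No proper subset of a key has a non-prime attribute in its closure, so there is no partial dependency; 2NF holds.

2NF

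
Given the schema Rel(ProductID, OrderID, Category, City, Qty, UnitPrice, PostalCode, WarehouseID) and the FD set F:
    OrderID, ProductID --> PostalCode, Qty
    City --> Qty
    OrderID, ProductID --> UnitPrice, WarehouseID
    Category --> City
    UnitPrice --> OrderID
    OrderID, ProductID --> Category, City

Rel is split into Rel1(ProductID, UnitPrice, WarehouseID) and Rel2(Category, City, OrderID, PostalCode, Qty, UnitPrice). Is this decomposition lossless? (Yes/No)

The shared attributes are {UnitPrice} and {UnitPrice}⁺ = {OrderID, UnitPrice}.
The closure covers neither Rel1 nor Rel2 entirely; the join is not lossless.

No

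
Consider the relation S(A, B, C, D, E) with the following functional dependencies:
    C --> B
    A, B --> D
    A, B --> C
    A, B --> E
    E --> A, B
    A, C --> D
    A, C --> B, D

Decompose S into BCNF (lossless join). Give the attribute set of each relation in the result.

Candidate keys of the original relation: {A, B}, {A, C}, {E}.
Within {A, B, C, D, E}: {C}⁺ ∩ {A, B, C, D, E} = {B, C}, not the whole set, so C --> B violates BCNF; decompose into {B, C} and {A, C, D, E}.
{B, C} is in BCNF.
{A, C, D, E} is in BCNF.

{A, C, D, E}; {B, C}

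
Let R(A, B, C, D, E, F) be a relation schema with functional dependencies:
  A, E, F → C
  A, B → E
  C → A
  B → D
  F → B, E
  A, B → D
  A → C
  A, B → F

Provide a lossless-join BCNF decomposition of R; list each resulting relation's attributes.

Candidate keys of the original relation: {A, B}, {A, F}, {B, C}, {C, F}.
Within {A, B, C, D, E, F}: {C}⁺ ∩ {A, B, C, D, E, F} = {A, C}, not the whole set, so C → A violates BCNF; decompose into {A, C} and {B, C, D, E, F}.
{A, C} is in BCNF.
Within {B, C, D, E, F}: {B}⁺ ∩ {B, C, D, E, F} = {B, D}, not the whole set, so B → D violates BCNF; decompose into {B, D} and {B, C, E, F}.
{B, D} is in BCNF.
Within {B, C, E, F}: {F}⁺ ∩ {B, C, E, F} = {B, E, F}, not the whole set, so F → B, E violates BCNF; decompose into {B, E, F} and {C, F}.
{B, E, F} is in BCNF.
{C, F} is in BCNF.

{A, C}; {B, D}; {B, E, F}; {C, F}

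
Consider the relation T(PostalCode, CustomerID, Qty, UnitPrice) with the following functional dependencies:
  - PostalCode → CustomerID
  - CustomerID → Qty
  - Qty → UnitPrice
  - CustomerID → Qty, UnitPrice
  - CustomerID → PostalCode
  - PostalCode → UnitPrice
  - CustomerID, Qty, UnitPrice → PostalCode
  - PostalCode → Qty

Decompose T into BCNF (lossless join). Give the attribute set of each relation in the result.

{CustomerID, PostalCode, Qty}; {Qty, UnitPrice}

Candidate keys of the original relation: {CustomerID}, {PostalCode}.
Within {CustomerID, PostalCode, Qty, UnitPrice}: {Qty}⁺ ∩ {CustomerID, PostalCode, Qty, UnitPrice} = {Qty, UnitPrice}, not the whole set, so Qty → UnitPrice violates BCNF; decompose into {Qty, UnitPrice} and {CustomerID, PostalCode, Qty}.
{Qty, UnitPrice}: every determinant is a superkey — BCNF.
{CustomerID, PostalCode, Qty}: every determinant is a superkey — BCNF.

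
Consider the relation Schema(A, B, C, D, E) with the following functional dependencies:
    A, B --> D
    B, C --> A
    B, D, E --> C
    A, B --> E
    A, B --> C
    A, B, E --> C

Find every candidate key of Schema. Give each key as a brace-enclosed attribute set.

{A, B}, {B, C}, {B, D, E}

Attributes never on any right-hand side: {B} — every candidate key must contain it.
{A, B}⁺ = {A, B, C, D, E} — all of the relation — so {A, B} is a candidate key.
{B, C}⁺ = {A, B, C, D, E} — all of the relation — so {B, C} is a candidate key.
{B, D, E}⁺ = {A, B, C, D, E} — all of the relation — so {B, D, E} is a candidate key.
No proper subset of any of these is a key, and no other minimal superkey exists.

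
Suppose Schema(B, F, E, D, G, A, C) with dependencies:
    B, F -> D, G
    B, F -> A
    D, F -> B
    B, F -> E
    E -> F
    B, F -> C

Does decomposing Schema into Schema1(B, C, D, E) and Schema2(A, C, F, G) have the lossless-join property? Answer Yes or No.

Schema1 ∩ Schema2 = {C}; its closure under F is {C}.
The closure covers neither Schema1 nor Schema2 entirely; the join is not lossless.

No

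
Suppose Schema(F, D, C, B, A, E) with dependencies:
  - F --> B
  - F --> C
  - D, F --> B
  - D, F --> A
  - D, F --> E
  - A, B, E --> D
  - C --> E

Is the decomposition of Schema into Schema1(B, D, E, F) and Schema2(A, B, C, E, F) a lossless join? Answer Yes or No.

No

The shared attributes are {B, E, F} and {B, E, F}⁺ = {B, C, E, F}.
The closure covers neither Schema1 nor Schema2 entirely; the join is not lossless.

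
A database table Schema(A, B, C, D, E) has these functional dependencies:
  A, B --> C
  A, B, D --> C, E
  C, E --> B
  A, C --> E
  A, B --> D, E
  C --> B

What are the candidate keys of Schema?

{A} never appears on the right of any FD, so every key must include it.
{A, B}⁺ = {A, B, C, D, E}, which is every attribute, so {A, B} is a candidate key.
{A, C}⁺ = {A, B, C, D, E}, which is every attribute, so {A, C} is a candidate key.
Any other superkey properly contains one of these, so there are no further candidate keys.

{A, B}, {A, C}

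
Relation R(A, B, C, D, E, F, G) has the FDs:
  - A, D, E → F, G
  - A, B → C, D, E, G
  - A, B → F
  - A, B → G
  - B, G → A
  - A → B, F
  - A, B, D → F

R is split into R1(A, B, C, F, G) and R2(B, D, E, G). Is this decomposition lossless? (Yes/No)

Yes

R1 ∩ R2 = {B, G}; its closure under F is {A, B, C, D, E, F, G}.
Since R1 ⊆ {A, B, C, D, E, F, G}, the intersection is a superkey of R1; the decomposition is lossless.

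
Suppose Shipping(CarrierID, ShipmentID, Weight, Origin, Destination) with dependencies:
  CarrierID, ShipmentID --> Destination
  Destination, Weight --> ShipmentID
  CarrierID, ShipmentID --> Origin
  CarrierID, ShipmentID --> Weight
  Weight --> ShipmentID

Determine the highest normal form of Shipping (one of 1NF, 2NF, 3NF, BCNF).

3NF

Candidate keys: {CarrierID, ShipmentID}, {CarrierID, Weight}. Prime attributes: {CarrierID, ShipmentID, Weight}.
Destination, Weight --> ShipmentID breaks BCNF: {Destination, Weight}⁺ = {Destination, ShipmentID, Weight}, so {Destination, Weight} is not a superkey.
But every attribute on its right side ({ShipmentID}) is prime, and the same holds for every other non-superkey FD, so 3NF still holds.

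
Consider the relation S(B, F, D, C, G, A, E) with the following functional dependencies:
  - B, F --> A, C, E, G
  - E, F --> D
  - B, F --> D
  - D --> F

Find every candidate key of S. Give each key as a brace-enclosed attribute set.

{B, D}, {B, F}

{B} never appears on the right of any FD, so every key must include it.
{B, D}⁺ = {A, B, C, D, E, F, G}, which is every attribute, so {B, D} is a candidate key.
{B, F}⁺ = {A, B, C, D, E, F, G}, which is every attribute, so {B, F} is a candidate key.
Any other superkey properly contains one of these, so there are no further candidate keys.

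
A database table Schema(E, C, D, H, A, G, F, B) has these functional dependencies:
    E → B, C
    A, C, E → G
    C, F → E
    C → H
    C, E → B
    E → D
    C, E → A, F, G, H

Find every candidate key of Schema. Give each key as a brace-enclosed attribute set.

{E}⁺ = {A, B, C, D, E, F, G, H}, which is every attribute, so {E} is a candidate key.
{C, F}⁺ = {A, B, C, D, E, F, G, H}, which is every attribute, so {C, F} is a candidate key.
No proper subset of any of these is a key, and no other minimal superkey exists.

{C, F}, {E}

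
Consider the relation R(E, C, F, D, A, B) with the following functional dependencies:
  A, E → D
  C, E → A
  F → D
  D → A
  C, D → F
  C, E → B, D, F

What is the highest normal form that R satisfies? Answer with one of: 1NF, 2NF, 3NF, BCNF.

2NF

Candidate key: {C, E}. Prime attributes: {C, E}.
A, E → D: {A, E}⁺ = {A, D, E}, which is not all of the attributes, so the left side is not a superkey — BCNF is violated.
Because {D} is non-prime and the left side of A, E → D is not a superkey, the relation is not in 3NF.
No proper subset of a key has a non-prime attribute in its closure, so there is no partial dependency; 2NF holds.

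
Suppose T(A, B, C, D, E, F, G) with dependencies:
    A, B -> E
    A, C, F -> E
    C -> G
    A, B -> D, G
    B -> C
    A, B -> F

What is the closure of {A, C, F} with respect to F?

{A, C, E, F, G}

Start with {A, C, F}.
A, C, F -> E applies; add {E} → now {A, C, E, F}.
C -> G applies; add {G} → now {A, C, E, F, G}.
No further FD applies.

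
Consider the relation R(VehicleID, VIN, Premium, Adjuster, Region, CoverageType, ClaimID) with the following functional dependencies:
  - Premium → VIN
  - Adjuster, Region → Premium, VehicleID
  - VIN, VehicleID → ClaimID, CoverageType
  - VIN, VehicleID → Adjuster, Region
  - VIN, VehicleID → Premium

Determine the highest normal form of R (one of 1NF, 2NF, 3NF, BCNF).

3NF

Candidate keys: {Adjuster, Region}, {Premium, VehicleID}, {VIN, VehicleID}. Prime attributes: {Adjuster, Premium, Region, VIN, VehicleID}.
Premium → VIN breaks BCNF: {Premium}⁺ = {Premium, VIN}, so {Premium} is not a superkey.
Since {VIN} ⊆ prime attributes and every other non-superkey FD also has a prime right side, the schema is in 3NF.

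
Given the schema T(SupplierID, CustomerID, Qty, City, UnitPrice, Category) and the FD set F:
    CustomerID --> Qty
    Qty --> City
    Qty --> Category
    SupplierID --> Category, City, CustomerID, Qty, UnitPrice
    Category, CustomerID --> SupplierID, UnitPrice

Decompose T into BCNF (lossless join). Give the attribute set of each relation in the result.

{Category, City, Qty}; {CustomerID, Qty, SupplierID, UnitPrice}

Candidate keys of the original relation: {CustomerID}, {SupplierID}.
In {Category, City, CustomerID, Qty, SupplierID, UnitPrice}, {Qty} is not a superkey ({Qty}⁺ restricted to this set is {Category, City, Qty}), so split on Qty --> Category, City into {Category, City, Qty} and {CustomerID, Qty, SupplierID, UnitPrice}.
{Category, City, Qty} has no BCNF violation.
{CustomerID, Qty, SupplierID, UnitPrice} has no BCNF violation.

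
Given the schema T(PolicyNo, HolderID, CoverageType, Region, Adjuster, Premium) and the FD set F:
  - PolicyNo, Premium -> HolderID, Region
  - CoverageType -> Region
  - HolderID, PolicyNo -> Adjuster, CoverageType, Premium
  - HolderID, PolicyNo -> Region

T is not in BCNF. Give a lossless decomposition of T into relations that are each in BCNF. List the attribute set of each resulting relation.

{Adjuster, CoverageType, HolderID, PolicyNo, Premium}; {CoverageType, Region}

Candidate keys of the original relation: {HolderID, PolicyNo}, {PolicyNo, Premium}.
{Adjuster, CoverageType, HolderID, PolicyNo, Premium, Region}: {CoverageType} determines {CoverageType, Region} here but is not a superkey — split on CoverageType -> Region, giving {CoverageType, Region} and {Adjuster, CoverageType, HolderID, PolicyNo, Premium}.
{CoverageType, Region} has no BCNF violation.
{Adjuster, CoverageType, HolderID, PolicyNo, Premium} has no BCNF violation.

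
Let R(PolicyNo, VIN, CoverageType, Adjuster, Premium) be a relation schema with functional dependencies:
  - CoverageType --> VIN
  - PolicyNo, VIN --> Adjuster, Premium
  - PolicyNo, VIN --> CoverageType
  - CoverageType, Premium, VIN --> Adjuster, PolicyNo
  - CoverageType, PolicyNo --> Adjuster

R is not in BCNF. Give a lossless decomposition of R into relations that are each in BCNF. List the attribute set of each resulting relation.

Candidate keys of the original relation: {CoverageType, PolicyNo}, {CoverageType, Premium}, {PolicyNo, VIN}.
In {Adjuster, CoverageType, PolicyNo, Premium, VIN}, {CoverageType} is not a superkey ({CoverageType}⁺ restricted to this set is {CoverageType, VIN}), so split on CoverageType --> VIN into {CoverageType, VIN} and {Adjuster, CoverageType, PolicyNo, Premium}.
{CoverageType, VIN} has no BCNF violation.
{Adjuster, CoverageType, PolicyNo, Premium} has no BCNF violation.

{Adjuster, CoverageType, PolicyNo, Premium}; {CoverageType, VIN}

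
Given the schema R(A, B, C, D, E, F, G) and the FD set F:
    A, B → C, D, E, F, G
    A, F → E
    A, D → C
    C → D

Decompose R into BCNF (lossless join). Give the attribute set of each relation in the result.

{A, B, D, F, G}; {A, C}; {A, E, F}; {C, D}

Candidate key of the original relation: {A, B}.
In {A, B, C, D, E, F, G}, {A, F} is not a superkey ({A, F}⁺ restricted to this set is {A, E, F}), so split on A, F → E into {A, E, F} and {A, B, C, D, F, G}.
{A, E, F}: every determinant is a superkey — BCNF.
In {A, B, C, D, F, G}, {A, D} is not a superkey ({A, D}⁺ restricted to this set is {A, C, D}), so split on A, D → C into {A, C, D} and {A, B, D, F, G}.
In {A, C, D}, {C} is not a superkey ({C}⁺ restricted to this set is {C, D}), so split on C → D into {C, D} and {A, C}.
{C, D}: every determinant is a superkey — BCNF.
{A, C}: every determinant is a superkey — BCNF.
{A, B, D, F, G}: every determinant is a superkey — BCNF.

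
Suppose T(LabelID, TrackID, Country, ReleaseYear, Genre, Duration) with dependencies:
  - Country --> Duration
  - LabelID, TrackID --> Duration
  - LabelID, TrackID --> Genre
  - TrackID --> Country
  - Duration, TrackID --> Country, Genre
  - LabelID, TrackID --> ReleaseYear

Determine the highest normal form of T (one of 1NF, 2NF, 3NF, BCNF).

Candidate key: {LabelID, TrackID}. Prime attributes: {LabelID, TrackID}.
For Country --> Duration we have {Country}⁺ = {Country, Duration}; {Country} is not a superkey, so BCNF fails.
Country --> Duration determines the non-prime attribute {Duration} from a non-superkey — 3NF is violated.
{TrackID} is a proper subset of the key {LabelID, TrackID}, and {TrackID}⁺ contains the non-prime attributes {Country, Duration, Genre} — a partial dependency, so 2NF is violated.

1NF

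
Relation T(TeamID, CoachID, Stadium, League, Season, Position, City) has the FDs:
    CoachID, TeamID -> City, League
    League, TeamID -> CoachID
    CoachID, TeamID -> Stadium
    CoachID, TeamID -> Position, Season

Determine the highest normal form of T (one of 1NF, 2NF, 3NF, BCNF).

BCNF

Candidate keys: {CoachID, TeamID}, {League, TeamID}. Prime attributes: {CoachID, League, TeamID}.
Every FD has a superkey on the left, so the relation is in BCNF.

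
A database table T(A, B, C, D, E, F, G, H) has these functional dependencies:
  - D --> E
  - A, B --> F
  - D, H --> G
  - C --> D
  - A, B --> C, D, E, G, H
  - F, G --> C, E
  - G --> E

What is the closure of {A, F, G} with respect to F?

{A, C, D, E, F, G}

Start with {A, F, G}.
F, G --> C, E applies; add {C, E} → now {A, C, E, F, G}.
C --> D applies; add {D} → now {A, C, D, E, F, G}.
No further FD applies.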